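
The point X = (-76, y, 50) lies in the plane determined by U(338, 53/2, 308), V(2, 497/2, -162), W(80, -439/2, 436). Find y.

Coplanarity requires UV · (UW × UX) = 0.
UV = (-336, 222, -470), UW = (-258, -246, 128); the triple product is linear in y with coefficient 164268 and constant term -4353102.
Setting it to zero: y = 53/2.

53/2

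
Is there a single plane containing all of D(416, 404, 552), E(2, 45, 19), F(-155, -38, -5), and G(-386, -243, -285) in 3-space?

A normal to the plane through D, E, F is n = DE × DF = (-35623, 73745, -22001).
The plane has equation n·P = 2829260. For G: n·G = 2100728.
2100728 ≠ 2829260, so G is off the plane.

No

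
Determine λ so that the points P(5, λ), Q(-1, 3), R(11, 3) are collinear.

3

Collinearity: (P − Q) must be parallel to (R − Q) = (12, 0).
Cross-multiplying the components: (λ − 3)·(12) = (6)·(0).
Solving gives λ = 3.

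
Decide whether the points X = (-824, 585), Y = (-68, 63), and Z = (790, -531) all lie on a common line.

XY = (756, -522), XZ = (1614, -1116).
If collinear, XZ would be a scalar multiple of XY. But (756)·(-1116) ≠ (-522)·(1614) (difference -1188), so they are not parallel; the points are not collinear.

No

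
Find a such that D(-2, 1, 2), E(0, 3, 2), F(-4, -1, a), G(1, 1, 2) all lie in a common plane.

2

The points are coplanar iff DE · (DF × DG) = 0.
Expanding, this is linear in a: (6)a + (-12) = 0.
So a = 2.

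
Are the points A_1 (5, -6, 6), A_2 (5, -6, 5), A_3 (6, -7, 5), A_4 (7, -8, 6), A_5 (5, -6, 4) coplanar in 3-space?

Yes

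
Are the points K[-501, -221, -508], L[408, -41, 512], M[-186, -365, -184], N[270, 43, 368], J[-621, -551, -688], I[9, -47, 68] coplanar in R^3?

No

The plane through K, L, M has normal n = KL × KM = (205200, 26784, -187596) and equation n·P = -13425696.
Checking the remaining points: n·N = -12479616, n·J = -13121136, n·I = -12168576.
Since n·N = -12479616 ≠ -13425696, N is off the plane and the points are not all coplanar.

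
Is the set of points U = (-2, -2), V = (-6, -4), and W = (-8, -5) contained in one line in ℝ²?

Yes

UV = (-4, -2), UW = (-6, -3).
Twice the signed area of △UVW is (-4)(-3) − (-2)(-6) = 0.
The triangle is degenerate (zero area), so the points are collinear.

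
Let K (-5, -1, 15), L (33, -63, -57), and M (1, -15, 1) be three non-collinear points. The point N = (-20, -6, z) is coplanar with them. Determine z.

A normal to the plane is n = KL × KM = (-140, 100, -160).
N lies in the plane iff n · KN = 0.
This gives (-160)z + (4000) = 0, so z = 25.

25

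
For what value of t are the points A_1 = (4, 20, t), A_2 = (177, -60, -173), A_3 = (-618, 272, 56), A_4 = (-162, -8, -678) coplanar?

-71

Coplanarity ⇔ det[A_1A_2; A_1A_3; A_1A_4] = 0.
Expanding, this is linear in t: (-71208)t + (-5055768) = 0.
So t = -71.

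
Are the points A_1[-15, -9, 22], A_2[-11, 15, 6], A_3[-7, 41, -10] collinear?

No

A_1A_2 = (4, 24, -16), A_1A_3 = (8, 50, -32).
Comparing components 2 and 3: (24)(-32) − (-16)(50) = 32 ≠ 0, so A_1A_2 and A_1A_3 are not parallel and the points are not collinear.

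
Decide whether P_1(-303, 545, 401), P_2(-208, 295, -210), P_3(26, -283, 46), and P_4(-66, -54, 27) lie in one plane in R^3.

Yes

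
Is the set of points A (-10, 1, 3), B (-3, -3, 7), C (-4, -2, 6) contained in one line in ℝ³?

AB = (7, -4, 4), AC = (6, -3, 3).
Comparing components 3 and 1: (4)(6) − (7)(3) = 3 ≠ 0, so AB and AC are not parallel and the points are not collinear.

No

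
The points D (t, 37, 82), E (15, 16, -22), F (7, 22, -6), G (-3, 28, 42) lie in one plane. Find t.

-16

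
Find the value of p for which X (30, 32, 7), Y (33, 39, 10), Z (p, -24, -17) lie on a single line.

6

Collinearity requires XY × XZ = 0; each component is linear in p.
The y-component gives (3)p + (-18) = 0, so p = 6.
The remaining components then also vanish.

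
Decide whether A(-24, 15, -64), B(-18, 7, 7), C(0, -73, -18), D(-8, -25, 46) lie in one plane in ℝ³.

The four points are coplanar iff the 3×3 determinant with rows AB, AC, AD is zero.
Rows: (6, -8, 71), (24, -88, 46), (16, -40, 110).
Expanding along the first row: (6)(-7840) − (-8)(1904) + (71)(448) = 0.
Zero determinant ⇒ coplanar.

Yes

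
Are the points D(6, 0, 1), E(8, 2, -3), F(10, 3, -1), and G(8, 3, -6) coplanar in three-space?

No

With D as base: DE = (2, 2, -4), DF = (4, 3, -2), DG = (2, 3, -7).
DF × DG = (-15, 24, 6).
DE · (DF × DG) = -6.
Since -6 ≠ 0, the four points are not coplanar.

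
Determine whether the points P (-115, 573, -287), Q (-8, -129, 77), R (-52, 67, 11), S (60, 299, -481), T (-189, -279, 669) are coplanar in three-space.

The plane through P, Q, R has normal n = PQ × PR = (-25012, -8954, -9916) and equation n·X = 591630.
Checking the remaining points: n·S = 591630, n·T = 591630.
All equal 591630, so all 5 points lie in one plane.

Yes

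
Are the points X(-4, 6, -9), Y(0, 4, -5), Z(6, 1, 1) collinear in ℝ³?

Yes

XY = (4, -2, 4), XZ = (10, -5, 10).
Each component of XZ is 5/2 times the corresponding component of XY, so XZ = 5/2·XY and the points are collinear.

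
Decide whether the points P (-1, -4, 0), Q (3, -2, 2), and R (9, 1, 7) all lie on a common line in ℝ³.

PQ = (4, 2, 2), PR = (10, 5, 7).
PQ × PR = (4, -8, 0).
The cross product is nonzero, so the points do not lie on one line.

No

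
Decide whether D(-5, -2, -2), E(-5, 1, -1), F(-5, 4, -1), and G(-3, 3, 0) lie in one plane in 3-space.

With D as base: DE = (0, 3, 1), DF = (0, 6, 1), DG = (2, 5, 2).
DF × DG = (7, 2, -12).
DE · (DF × DG) = -6.
Since -6 ≠ 0, the four points are not coplanar.

No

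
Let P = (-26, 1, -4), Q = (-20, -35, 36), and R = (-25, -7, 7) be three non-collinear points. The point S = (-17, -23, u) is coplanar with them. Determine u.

-9

Coplanarity requires PQ · (PR × PS) = 0.
PQ = (6, -36, 40), PR = (1, -8, 11); the triple product is linear in u with coefficient -12 and constant term -108.
Setting it to zero: u = -9.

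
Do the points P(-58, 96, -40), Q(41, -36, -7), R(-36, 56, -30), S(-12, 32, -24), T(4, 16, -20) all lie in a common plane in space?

Yes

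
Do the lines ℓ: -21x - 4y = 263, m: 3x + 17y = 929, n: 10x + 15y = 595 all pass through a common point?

No

Intersecting ℓ and m: solving the 2×2 system gives (x, y) = (-2729/115, 6766/115).
Substitute into n: (10)(-2729/115) + (15)(6766/115) = 14840/23.
But n requires 595 ≠ 14840/23, so the three lines have no common point.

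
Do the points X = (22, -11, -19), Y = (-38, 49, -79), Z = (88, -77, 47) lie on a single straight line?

XY = (-60, 60, -60), XZ = (66, -66, 66).
XY × XZ = (0, 0, 0).
The cross product vanishes, so the three points are collinear.

Yes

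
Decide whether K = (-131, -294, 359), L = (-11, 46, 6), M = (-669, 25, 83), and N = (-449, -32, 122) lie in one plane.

No

A normal to the plane through K, L, M is n = KL × KM = (18767, 223034, 221200).
The plane has equation n·P = 11380327. For N: n·N = 11422929.
11422929 ≠ 11380327, so N is off the plane.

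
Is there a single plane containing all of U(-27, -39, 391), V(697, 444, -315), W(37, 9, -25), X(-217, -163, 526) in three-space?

No

With U as base: UV = (724, 483, -706), UW = (64, 48, -416), UX = (-190, -124, 135).
UW × UX = (-45104, 70400, 1184).
UV · (UW × UX) = 512000.
Since 512000 ≠ 0, the four points are not coplanar.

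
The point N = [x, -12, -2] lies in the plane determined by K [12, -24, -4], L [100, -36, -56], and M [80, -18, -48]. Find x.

4

A normal to the plane is n = KL × KM = (840, 336, 1344).
N lies in the plane iff n · KN = 0.
This gives (840)x + (-3360) = 0, so x = 4.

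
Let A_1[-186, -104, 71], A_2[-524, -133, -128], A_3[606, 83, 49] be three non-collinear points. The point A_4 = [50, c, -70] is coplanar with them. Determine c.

-31/2

Coplanarity requires A_1A_2 · (A_1A_3 × A_1A_4) = 0.
A_1A_2 = (-338, -29, -199), A_1A_3 = (792, 187, -22); the triple product is linear in c with coefficient -165044 and constant term -2558182.
Setting it to zero: c = -31/2.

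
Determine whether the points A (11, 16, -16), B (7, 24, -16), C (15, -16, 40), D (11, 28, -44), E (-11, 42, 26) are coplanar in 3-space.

The plane through A, B, C has normal n = AB × AC = (448, 224, 96) and equation n·P = 6976.
Checking the remaining points: n·D = 6976, n·E = 6976.
All equal 6976, so all 5 points lie in one plane.

Yes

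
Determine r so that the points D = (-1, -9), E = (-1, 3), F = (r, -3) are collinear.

Collinearity: (F − D) must be parallel to (E − D) = (0, 12).
Cross-multiplying the components: (r − (-1))·(12) = (6)·(0).
Solving gives r = -1.

-1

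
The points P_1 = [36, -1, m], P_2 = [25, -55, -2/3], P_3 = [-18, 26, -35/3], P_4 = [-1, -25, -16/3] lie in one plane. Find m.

-17/3

Coplanarity ⇔ det[P_1P_2; P_1P_3; P_1P_4] = 0.
Expanding, this is linear in m: (-816)m + (-4624) = 0.
So m = -17/3.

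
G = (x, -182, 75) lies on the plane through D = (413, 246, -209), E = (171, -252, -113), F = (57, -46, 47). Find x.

The plane through D, E, F has equation −99456x + 27776y − 106624z = -11958016.
Substituting G: (-99456)x + (-13052032) = -11958016, so x = -11.

-11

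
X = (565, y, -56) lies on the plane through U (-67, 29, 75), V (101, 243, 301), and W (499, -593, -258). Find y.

A normal to the plane is n = UV × UW = (69310, 183860, -225620).
X lies in the plane iff n · UX = 0.
This gives (183860)y + (68028200) = 0, so y = -370.

-370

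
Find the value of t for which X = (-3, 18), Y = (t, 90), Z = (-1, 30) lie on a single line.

Collinearity: (Y − X) must be parallel to (Z − X) = (2, 12).
Cross-multiplying the components: (t − (-3))·(12) = (72)·(2).
Solving gives t = 9.

9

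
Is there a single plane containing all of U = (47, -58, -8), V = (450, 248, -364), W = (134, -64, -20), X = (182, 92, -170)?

The four points are coplanar iff the 3×3 determinant with rows UV, UW, UX is zero.
Rows: (403, 306, -356), (87, -6, -12), (135, 150, -162).
Expanding along the first row: (403)(2772) − (306)(-12474) + (-356)(13860) = 0.
Zero determinant ⇒ coplanar.

Yes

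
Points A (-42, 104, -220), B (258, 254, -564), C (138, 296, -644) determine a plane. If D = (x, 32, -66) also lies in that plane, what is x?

Coplanarity requires AB · (AC × AD) = 0.
AB = (300, 150, -344), AC = (180, 192, -424); the triple product is linear in x with coefficient 2448 and constant term 115056.
Setting it to zero: x = -47.

-47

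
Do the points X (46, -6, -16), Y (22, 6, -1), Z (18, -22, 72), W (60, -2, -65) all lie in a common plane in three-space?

With X as base: XY = (-24, 12, 15), XZ = (-28, -16, 88), XW = (14, 4, -49).
XZ × XW = (432, -140, 112).
XY · (XZ × XW) = -10368.
Since -10368 ≠ 0, the four points are not coplanar.

No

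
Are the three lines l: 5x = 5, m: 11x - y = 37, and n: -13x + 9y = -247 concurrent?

The three lines meet at one point iff the augmented coefficient matrix [aᵢ bᵢ cᵢ] has rank < 3, i.e. its determinant vanishes.
Here the determinant is 0.
It vanishes, so the lines are concurrent at (1, -26).

Yes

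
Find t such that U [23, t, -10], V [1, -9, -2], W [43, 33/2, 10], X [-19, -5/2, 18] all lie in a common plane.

-6

Coplanarity ⇔ det[UV; UW; UX] = 0.
Expanding, this is linear in t: (1080)t + (6480) = 0.
So t = -6.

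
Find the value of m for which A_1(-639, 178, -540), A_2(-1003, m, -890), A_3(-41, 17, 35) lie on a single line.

276

Direction A_1A_3 = (598, -161, 575). From the x-coordinate of A_2, the parameter along the line is τ = (-1003 − (-639))/598 = -14/23.
Then m = 178 + (-14/23)·(-161) = 276.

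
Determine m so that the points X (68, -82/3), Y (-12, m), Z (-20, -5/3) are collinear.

-4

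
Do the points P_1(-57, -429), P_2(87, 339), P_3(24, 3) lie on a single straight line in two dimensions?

P_1P_2 = (144, 768), P_1P_3 = (81, 432).
Twice the signed area of △P_1P_2P_3 is (144)(432) − (768)(81) = 0.
The triangle is degenerate (zero area), so the points are collinear.

Yes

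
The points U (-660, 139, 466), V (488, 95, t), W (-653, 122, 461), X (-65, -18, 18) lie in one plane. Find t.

-403

Normal to plane UWX: n = (6831, 161, 9016); plane equation n·P = -284625.
Requiring n·V = -284625: (9016)t + (3348823) = -284625.
So t = -403.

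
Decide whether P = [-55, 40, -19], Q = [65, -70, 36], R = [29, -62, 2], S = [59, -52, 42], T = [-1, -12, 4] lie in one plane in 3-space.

The plane through P, Q, R has normal n = PQ × PR = (3300, 2100, -3000) and equation n·X = -40500.
Checking the remaining points: n·S = -40500, n·T = -40500.
All equal -40500, so all 5 points lie in one plane.

Yes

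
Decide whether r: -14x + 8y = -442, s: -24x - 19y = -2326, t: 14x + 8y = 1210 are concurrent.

No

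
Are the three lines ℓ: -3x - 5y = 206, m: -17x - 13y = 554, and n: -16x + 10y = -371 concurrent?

The three lines meet at one point iff the augmented coefficient matrix [aᵢ bᵢ cᵢ] has rank < 3, i.e. its determinant vanishes.
Here the determinant is 138.
Nonzero, so no common point exists.

No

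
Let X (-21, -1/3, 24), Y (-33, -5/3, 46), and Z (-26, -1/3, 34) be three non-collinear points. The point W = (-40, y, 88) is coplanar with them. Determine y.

17

The plane through X, Y, Z has equation −(40/3)x + 10y − (20/3)z = 350/3.
Substituting W: (10)y + (-160/3) = 350/3, so y = 17.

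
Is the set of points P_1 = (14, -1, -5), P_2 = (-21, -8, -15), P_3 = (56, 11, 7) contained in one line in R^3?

No

P_1P_2 = (-35, -7, -10), P_1P_3 = (42, 12, 12).
Comparing components 2 and 3: (-7)(12) − (-10)(12) = 36 ≠ 0, so P_1P_2 and P_1P_3 are not parallel and the points are not collinear.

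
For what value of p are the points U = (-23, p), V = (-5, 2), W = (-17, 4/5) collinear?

The three points are collinear iff det[UV; UW] = 0.
This determinant is linear in p: (-12)p + (12/5) = 0, so p = 1/5.

1/5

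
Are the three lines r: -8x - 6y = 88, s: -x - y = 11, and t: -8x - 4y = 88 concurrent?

Yes

The three lines meet at one point iff the augmented coefficient matrix [aᵢ bᵢ cᵢ] has rank < 3, i.e. its determinant vanishes.
Here the determinant is 0.
It vanishes, so the lines are concurrent at (-11, 0).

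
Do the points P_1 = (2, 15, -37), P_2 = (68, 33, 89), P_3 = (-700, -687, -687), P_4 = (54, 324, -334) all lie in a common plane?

With P_1 as base: P_1P_2 = (66, 18, 126), P_1P_3 = (-702, -702, -650), P_1P_4 = (52, 309, -297).
P_1P_3 × P_1P_4 = (409344, -242294, -180414).
P_1P_2 · (P_1P_3 × P_1P_4) = -76752.
Since -76752 ≠ 0, the four points are not coplanar.

No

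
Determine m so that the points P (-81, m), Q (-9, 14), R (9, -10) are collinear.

Collinearity: (P − Q) must be parallel to (R − Q) = (18, -24).
Cross-multiplying the components: (m − 14)·(18) = (-72)·(-24).
Solving gives m = 110.

110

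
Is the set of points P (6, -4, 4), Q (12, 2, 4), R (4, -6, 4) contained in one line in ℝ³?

PQ = (6, 6, 0), PR = (-2, -2, 0).
Each component of PR is -1/3 times the corresponding component of PQ, so PR = -1/3·PQ and the points are collinear.

Yes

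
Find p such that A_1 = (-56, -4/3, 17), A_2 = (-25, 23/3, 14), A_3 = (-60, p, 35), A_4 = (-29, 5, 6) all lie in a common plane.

2/3

Coplanarity ⇔ det[A_1A_2; A_1A_3; A_1A_4] = 0.
Expanding, this is linear in p: (-260)p + (520/3) = 0.
So p = 2/3.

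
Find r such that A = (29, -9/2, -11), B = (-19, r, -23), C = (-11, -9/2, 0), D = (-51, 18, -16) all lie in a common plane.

33/2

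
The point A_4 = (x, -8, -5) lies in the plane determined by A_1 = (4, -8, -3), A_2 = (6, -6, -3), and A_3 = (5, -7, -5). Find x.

A normal to the plane is n = A_1A_2 × A_1A_3 = (-4, 4, 0).
A_4 lies in the plane iff n · A_1A_4 = 0.
This gives (-4)x + (16) = 0, so x = 4.

4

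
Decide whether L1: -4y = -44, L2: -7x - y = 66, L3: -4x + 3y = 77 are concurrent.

Yes

Intersecting L1 and L2: solving the 2×2 system gives (x, y) = (-11, 11).
Substitute into L3: (-4)(-11) + (3)(11) = 77.
This equals 77, so (-11, 11) lies on all three lines and they are concurrent.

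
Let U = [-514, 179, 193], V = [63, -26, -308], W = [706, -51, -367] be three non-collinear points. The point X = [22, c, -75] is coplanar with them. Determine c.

Coplanarity requires UV · (UW × UX) = 0.
UV = (577, -205, -501), UW = (1220, -230, -560); the triple product is linear in c with coefficient -288100 and constant term 19878900.
Setting it to zero: c = 69.

69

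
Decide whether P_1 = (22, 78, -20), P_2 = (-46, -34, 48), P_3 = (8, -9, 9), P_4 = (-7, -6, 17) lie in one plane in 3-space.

No

With P_1 as base: P_1P_2 = (-68, -112, 68), P_1P_3 = (-14, -87, 29), P_1P_4 = (-29, -84, 37).
P_1P_3 × P_1P_4 = (-783, -323, -1347).
P_1P_2 · (P_1P_3 × P_1P_4) = -2176.
Since -2176 ≠ 0, the four points are not coplanar.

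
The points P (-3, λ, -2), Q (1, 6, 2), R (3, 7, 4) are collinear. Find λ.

4

Collinearity requires PQ × PR = 0; each component is linear in λ.
The x-component gives (-2)λ + (8) = 0, so λ = 4.
The remaining components then also vanish.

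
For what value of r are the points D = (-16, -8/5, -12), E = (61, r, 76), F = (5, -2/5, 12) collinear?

14/5

Collinearity requires DE × DF = 0; each component is linear in r.
The x-component gives (24)r + (-336/5) = 0, so r = 14/5.
The remaining components then also vanish.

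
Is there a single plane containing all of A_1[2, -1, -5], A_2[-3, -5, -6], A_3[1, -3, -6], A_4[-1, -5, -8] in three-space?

A normal to the plane through A_1, A_2, A_3 is n = A_1A_2 × A_1A_3 = (2, -4, 6).
The plane has equation n·P = -22. For A_4: n·A_4 = -30.
-30 ≠ -22, so A_4 is off the plane.

No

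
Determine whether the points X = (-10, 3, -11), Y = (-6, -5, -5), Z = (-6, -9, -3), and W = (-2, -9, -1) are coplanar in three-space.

Yes

The four points are coplanar iff the 3×3 determinant with rows XY, XZ, XW is zero.
Rows: (4, -8, 6), (4, -12, 8), (8, -12, 10).
Expanding along the first row: (4)(-24) − (-8)(-24) + (6)(48) = 0.
Zero determinant ⇒ coplanar.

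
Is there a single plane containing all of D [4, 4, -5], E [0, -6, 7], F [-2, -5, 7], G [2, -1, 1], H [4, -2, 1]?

The plane through D, E, F has normal n = DE × DF = (-12, -24, -24) and equation n·P = -24.
Checking the remaining points: n·G = -24, n·H = -24.
All equal -24, so all 5 points lie in one plane.

Yes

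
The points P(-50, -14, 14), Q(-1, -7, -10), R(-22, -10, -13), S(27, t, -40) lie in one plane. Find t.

The points are coplanar iff PQ · (PR × PS) = 0.
Expanding, this is linear in t: (651)t + (1953) = 0.
So t = -3.

-3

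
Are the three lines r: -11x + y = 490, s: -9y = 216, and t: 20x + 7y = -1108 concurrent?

No

The three lines meet at one point iff the augmented coefficient matrix [aᵢ bᵢ cᵢ] has rank < 3, i.e. its determinant vanishes.
Here the determinant is -540.
Nonzero, so no common point exists.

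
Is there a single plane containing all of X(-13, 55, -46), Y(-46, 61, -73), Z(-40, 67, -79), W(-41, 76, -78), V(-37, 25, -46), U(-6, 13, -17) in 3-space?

The plane through X, Y, Z has normal n = XY × XZ = (126, -360, -234) and equation n·P = -10674.
Checking the remaining points: n·W = -14274, n·V = -2898, n·U = -1458.
Since n·W = -14274 ≠ -10674, W is off the plane and the points are not all coplanar.

No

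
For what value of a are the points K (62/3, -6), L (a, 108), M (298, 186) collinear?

556/3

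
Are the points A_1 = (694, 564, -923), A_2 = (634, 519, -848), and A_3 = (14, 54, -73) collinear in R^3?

A_1A_2 = (-60, -45, 75), A_1A_3 = (-680, -510, 850).
Each component of A_1A_3 is 34/3 times the corresponding component of A_1A_2, so A_1A_3 = 34/3·A_1A_2 and the points are collinear.

Yes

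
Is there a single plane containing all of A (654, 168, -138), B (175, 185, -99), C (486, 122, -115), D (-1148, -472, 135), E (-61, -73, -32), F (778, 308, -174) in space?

Yes

The plane through A, B, C has normal n = AB × AC = (2185, 4465, 24890) and equation n·P = -1255710.
Checking the remaining points: n·D = -1255710, n·E = -1255710, n·F = -1255710.
All equal -1255710, so all 6 points lie in one plane.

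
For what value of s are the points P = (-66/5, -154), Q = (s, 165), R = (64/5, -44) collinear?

The three points are collinear iff det[PQ; PR] = 0.
This determinant is linear in s: (110)s + (-6842) = 0, so s = 311/5.

311/5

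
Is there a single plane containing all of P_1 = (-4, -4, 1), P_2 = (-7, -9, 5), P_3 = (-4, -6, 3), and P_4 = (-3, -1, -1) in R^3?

With P_1 as base: P_1P_2 = (-3, -5, 4), P_1P_3 = (0, -2, 2), P_1P_4 = (1, 3, -2).
P_1P_3 × P_1P_4 = (-2, 2, 2).
P_1P_2 · (P_1P_3 × P_1P_4) = 4.
Since 4 ≠ 0, the four points are not coplanar.

No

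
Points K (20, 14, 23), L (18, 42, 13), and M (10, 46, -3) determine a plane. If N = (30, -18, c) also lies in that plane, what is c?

49

A normal to the plane is n = KL × KM = (-408, 48, 216).
N lies in the plane iff n · KN = 0.
This gives (216)c + (-10584) = 0, so c = 49.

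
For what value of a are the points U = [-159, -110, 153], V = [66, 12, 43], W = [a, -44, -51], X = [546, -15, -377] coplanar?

135

Normal to plane UVX: n = (-54210, 41700, -64635); plane equation n·P = -5856765.
Requiring n·W = -5856765: (-54210)a + (1461585) = -5856765.
So a = 135.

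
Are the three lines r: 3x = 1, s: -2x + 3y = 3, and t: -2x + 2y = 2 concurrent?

The three lines meet at one point iff the augmented coefficient matrix [aᵢ bᵢ cᵢ] has rank < 3, i.e. its determinant vanishes.
Here the determinant is 2.
Nonzero, so no common point exists.

No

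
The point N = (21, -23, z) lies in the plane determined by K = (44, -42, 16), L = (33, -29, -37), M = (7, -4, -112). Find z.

Coplanarity requires KL · (KM × KN) = 0.
KL = (-11, 13, -53), KM = (-37, 38, -128); the triple product is linear in z with coefficient 63 and constant term 1449.
Setting it to zero: z = -23.

-23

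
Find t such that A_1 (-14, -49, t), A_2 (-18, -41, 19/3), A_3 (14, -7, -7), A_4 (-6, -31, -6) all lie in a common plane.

-28

The points are coplanar iff A_1A_2 · (A_1A_3 × A_1A_4) = 0.
Expanding, this is linear in t: (88)t + (2464) = 0.
So t = -28.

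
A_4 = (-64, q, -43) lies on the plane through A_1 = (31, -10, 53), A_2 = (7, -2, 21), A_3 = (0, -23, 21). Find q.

Coplanarity requires A_1A_2 · (A_1A_3 × A_1A_4) = 0.
A_1A_2 = (-24, 8, -32), A_1A_3 = (-31, -13, -32); the triple product is linear in q with coefficient 224 and constant term 12320.
Setting it to zero: q = -55.

-55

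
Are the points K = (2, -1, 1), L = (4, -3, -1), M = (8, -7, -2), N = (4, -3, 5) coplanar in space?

With K as base: KL = (2, -2, -2), KM = (6, -6, -3), KN = (2, -2, 4).
KM × KN = (-30, -30, 0).
KL · (KM × KN) = 0.
The scalar triple product vanishes, so the four points are coplanar.

Yes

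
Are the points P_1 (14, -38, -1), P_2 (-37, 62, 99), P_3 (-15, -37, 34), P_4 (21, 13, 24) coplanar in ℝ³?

No

A normal to the plane through P_1, P_2, P_3 is n = P_1P_2 × P_1P_3 = (3400, -1115, 2849).
The plane has equation n·P = 87121. For P_4: n·P_4 = 125281.
125281 ≠ 87121, so P_4 is off the plane.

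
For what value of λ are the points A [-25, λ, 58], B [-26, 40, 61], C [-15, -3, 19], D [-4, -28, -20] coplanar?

Coplanarity ⇔ det[AB; AC; AD] = 0.
Expanding, this is linear in λ: (33)λ + (-1353) = 0.
So λ = 41.

41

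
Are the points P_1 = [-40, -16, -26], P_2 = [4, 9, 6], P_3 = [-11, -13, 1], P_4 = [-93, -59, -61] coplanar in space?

No

With P_1 as base: P_1P_2 = (44, 25, 32), P_1P_3 = (29, 3, 27), P_1P_4 = (-53, -43, -35).
P_1P_3 × P_1P_4 = (1056, -416, -1088).
P_1P_2 · (P_1P_3 × P_1P_4) = 1248.
Since 1248 ≠ 0, the four points are not coplanar.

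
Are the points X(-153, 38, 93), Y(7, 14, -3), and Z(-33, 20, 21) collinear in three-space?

Yes

XY = (160, -24, -96), XZ = (120, -18, -72).
Each component of XZ is 3/4 times the corresponding component of XY, so XZ = 3/4·XY and the points are collinear.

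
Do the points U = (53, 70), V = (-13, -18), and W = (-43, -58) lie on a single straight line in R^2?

Yes

UV = (-66, -88), UW = (-96, -128).
det[UV; UW] = (-66)(-128) − (-88)(-96) = 0.
The determinant is zero, so the points are collinear.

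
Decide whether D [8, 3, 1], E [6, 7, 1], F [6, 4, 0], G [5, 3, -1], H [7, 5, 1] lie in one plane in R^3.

The plane through D, E, F has normal n = DE × DF = (-4, -2, 6) and equation n·P = -32.
Checking the remaining points: n·G = -32, n·H = -32.
All equal -32, so all 5 points lie in one plane.

Yes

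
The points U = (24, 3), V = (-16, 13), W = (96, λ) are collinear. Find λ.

-15

The three points are collinear iff det[UV; UW] = 0.
This determinant is linear in λ: (-40)λ + (-600) = 0, so λ = -15.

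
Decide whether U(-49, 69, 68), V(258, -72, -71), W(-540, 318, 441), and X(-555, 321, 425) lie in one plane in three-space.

A normal to the plane through U, V, W is n = UV × UW = (-17982, -46262, 7212).
The plane has equation n·P = -1820544. For X: n·X = -1804992.
-1804992 ≠ -1820544, so X is off the plane.

No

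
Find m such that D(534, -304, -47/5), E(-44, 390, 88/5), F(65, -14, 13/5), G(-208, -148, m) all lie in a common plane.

-7/5

Coplanarity ⇔ det[DE; DF; DG] = 0.
Expanding, this is linear in m: (157866)m + (1105062/5) = 0.
So m = -7/5.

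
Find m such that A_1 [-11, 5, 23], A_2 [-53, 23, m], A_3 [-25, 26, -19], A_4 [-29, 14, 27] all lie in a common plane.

42

Coplanarity ⇔ det[A_1A_2; A_1A_3; A_1A_4] = 0.
Expanding, this is linear in m: (252)m + (-10584) = 0.
So m = 42.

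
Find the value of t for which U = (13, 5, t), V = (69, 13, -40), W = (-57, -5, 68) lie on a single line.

8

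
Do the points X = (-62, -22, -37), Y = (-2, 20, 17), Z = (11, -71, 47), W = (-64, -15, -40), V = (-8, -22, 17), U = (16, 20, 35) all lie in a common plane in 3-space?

No

The plane through X, Y, Z has normal n = XY × XZ = (6174, -1098, -6006) and equation n·P = -136410.
Checking the remaining points: n·W = -138426, n·V = -127338, n·U = -133386.
Since n·W = -138426 ≠ -136410, W is off the plane and the points are not all coplanar.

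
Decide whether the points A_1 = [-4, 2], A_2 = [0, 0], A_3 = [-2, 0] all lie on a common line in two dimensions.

No

A_1A_2 = (4, -2), A_1A_3 = (2, -2).
det[A_1A_2; A_1A_3] = (4)(-2) − (-2)(2) = -4.
The determinant is nonzero, so they are not collinear.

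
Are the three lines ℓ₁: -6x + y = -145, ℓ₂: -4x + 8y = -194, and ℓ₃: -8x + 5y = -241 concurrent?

Intersecting ℓ₁ and ℓ₂: solving the 2×2 system gives (x, y) = (483/22, -146/11).
Substitute into ℓ₃: (-8)(483/22) + (5)(-146/11) = -242.
But ℓ₃ requires -241 ≠ -242, so the three lines have no common point.

No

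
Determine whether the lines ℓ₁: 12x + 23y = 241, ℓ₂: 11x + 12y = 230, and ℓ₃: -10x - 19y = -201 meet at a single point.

Yes

Intersecting ℓ₁ and ℓ₂: solving the 2×2 system gives (x, y) = (22, -1).
Substitute into ℓ₃: (-10)(22) + (-19)(-1) = -201.
This equals -201, so (22, -1) lies on all three lines and they are concurrent.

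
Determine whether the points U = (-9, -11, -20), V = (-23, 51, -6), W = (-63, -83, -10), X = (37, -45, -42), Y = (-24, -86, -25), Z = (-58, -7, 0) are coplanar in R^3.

No

The plane through U, V, W has normal n = UV × UW = (1628, -616, 4356) and equation n·P = -94996.
Checking the remaining points: n·X = -94996, n·Y = -94996, n·Z = -90112.
Since n·Z = -90112 ≠ -94996, Z is off the plane and the points are not all coplanar.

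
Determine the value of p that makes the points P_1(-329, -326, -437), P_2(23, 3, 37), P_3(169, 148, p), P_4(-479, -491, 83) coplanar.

-15

The points are coplanar iff P_1P_2 · (P_1P_3 × P_1P_4) = 0.
Expanding, this is linear in p: (8730)p + (130950) = 0.
So p = -15.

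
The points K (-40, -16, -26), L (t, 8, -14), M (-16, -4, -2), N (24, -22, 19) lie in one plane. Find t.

Normal to plane KMN: n = (684, 456, -912); plane equation n·P = -10944.
Requiring n·L = -10944: (684)t + (16416) = -10944.
So t = -40.

-40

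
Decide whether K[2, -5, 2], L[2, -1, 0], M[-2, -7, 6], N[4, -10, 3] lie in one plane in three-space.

With K as base: KL = (0, 4, -2), KM = (-4, -2, 4), KN = (2, -5, 1).
KM × KN = (18, 12, 24).
KL · (KM × KN) = 0.
The scalar triple product vanishes, so the four points are coplanar.

Yes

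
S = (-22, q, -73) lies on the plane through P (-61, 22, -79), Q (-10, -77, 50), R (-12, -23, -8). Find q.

A normal to the plane is n = PQ × PR = (-1224, 2700, 2556).
S lies in the plane iff n · PS = 0.
This gives (2700)q + (-91800) = 0, so q = 34.

34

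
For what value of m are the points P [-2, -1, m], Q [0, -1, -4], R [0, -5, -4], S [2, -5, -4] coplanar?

The points are coplanar iff PQ · (PR × PS) = 0.
Expanding, this is linear in m: (-8)m + (-32) = 0.
So m = -4.

-4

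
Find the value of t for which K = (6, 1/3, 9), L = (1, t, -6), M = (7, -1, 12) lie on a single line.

7

Collinearity requires KL × KM = 0; each component is linear in t.
The x-component gives (3)t + (-21) = 0, so t = 7.
The remaining components then also vanish.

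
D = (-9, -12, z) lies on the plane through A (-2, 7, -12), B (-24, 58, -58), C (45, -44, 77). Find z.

-21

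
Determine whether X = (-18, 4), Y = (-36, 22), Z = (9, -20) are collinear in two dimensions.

XY = (-18, 18), XZ = (27, -24).
If collinear, XZ would be a scalar multiple of XY. But (-18)·(-24) ≠ (18)·(27) (difference -54), so they are not parallel; the points are not collinear.

No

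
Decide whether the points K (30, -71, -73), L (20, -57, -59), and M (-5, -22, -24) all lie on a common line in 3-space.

Yes

KL = (-10, 14, 14), KM = (-35, 49, 49).
KL × KM = (0, 0, 0).
The cross product vanishes, so the three points are collinear.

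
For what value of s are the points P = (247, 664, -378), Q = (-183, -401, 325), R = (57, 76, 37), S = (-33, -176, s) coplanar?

The points are coplanar iff PQ · (PR × PS) = 0.
Expanding, this is linear in s: (50490)s + (-10602900) = 0.
So s = 210.

210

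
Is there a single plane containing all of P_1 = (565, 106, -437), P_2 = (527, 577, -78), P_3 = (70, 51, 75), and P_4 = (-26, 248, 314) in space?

Yes

The four points are coplanar iff the 3×3 determinant with rows P_1P_2, P_1P_3, P_1P_4 is zero.
Rows: (-38, 471, 359), (-495, -55, 512), (-591, 142, 751).
Expanding along the first row: (-38)(-114009) − (471)(-69153) + (359)(-102795) = 0.
Zero determinant ⇒ coplanar.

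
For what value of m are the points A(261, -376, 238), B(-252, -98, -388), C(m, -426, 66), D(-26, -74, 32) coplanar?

191

The points are coplanar iff AB · (AC × AD) = 0.
Expanding, this is linear in m: (-131784)m + (25170744) = 0.
So m = 191.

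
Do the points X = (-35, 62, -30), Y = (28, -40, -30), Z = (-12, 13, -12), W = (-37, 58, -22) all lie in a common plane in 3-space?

With X as base: XY = (63, -102, 0), XZ = (23, -49, 18), XW = (-2, -4, 8).
XZ × XW = (-320, -220, -190).
XY · (XZ × XW) = 2280.
Since 2280 ≠ 0, the four points are not coplanar.

No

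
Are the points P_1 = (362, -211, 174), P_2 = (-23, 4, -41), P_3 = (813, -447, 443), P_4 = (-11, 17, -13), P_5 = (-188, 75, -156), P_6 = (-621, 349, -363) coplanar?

The plane through P_1, P_2, P_3 has normal n = P_1P_2 × P_1P_3 = (7095, 6600, -6105) and equation n·P = 113520.
Checking the remaining points: n·P_4 = 113520, n·P_5 = 113520, n·P_6 = 113520.
All equal 113520, so all 6 points lie in one plane.

Yes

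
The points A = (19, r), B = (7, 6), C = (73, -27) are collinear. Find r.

The three points are collinear iff det[AB; AC] = 0.
This determinant is linear in r: (66)r + (0) = 0, so r = 0.

0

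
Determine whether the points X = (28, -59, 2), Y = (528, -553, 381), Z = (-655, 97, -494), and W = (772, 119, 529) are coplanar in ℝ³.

With X as base: XY = (500, -494, 379), XZ = (-683, 156, -496), XW = (744, 178, 527).
XZ × XW = (170500, -9083, -237638).
XY · (XZ × XW) = -327800.
Since -327800 ≠ 0, the four points are not coplanar.

No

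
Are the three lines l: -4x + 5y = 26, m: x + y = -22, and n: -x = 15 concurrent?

No

Lines aᵢx + bᵢy = cᵢ with pairwise distinct directions are concurrent exactly when det[aᵢ bᵢ cᵢ] = 0.
Here the determinant is 1.
Nonzero, so no common point exists.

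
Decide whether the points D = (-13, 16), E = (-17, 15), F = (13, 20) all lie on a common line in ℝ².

No

DE = (-4, -1), DF = (26, 4).
If collinear, DF would be a scalar multiple of DE. But (-4)·(4) ≠ (-1)·(26) (difference 10), so they are not parallel; the points are not collinear.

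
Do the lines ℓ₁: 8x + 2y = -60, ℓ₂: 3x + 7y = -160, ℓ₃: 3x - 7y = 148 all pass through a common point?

Intersecting ℓ₁ and ℓ₂: solving the 2×2 system gives (x, y) = (-2, -22).
Substitute into ℓ₃: (3)(-2) + (-7)(-22) = 148.
This equals 148, so (-2, -22) lies on all three lines and they are concurrent.

Yes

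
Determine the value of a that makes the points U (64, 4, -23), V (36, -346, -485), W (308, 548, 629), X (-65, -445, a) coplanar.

-585

The points are coplanar iff UV · (UW × UX) = 0.
Expanding, this is linear in a: (70168)a + (41048280) = 0.
So a = -585.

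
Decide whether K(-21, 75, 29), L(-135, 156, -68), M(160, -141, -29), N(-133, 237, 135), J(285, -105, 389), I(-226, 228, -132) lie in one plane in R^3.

No

The plane through K, L, M has normal n = KL × KM = (-25650, -24169, 9963) and equation n·P = -985098.
Checking the remaining points: n·N = -971598, n·J = -896898, n·I = -1028748.
Since n·N = -971598 ≠ -985098, N is off the plane and the points are not all coplanar.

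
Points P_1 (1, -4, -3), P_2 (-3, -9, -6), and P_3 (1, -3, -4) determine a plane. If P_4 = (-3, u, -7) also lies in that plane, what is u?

-8

A normal to the plane is n = P_1P_2 × P_1P_3 = (8, -4, -4).
P_4 lies in the plane iff n · P_1P_4 = 0.
This gives (-4)u + (-32) = 0, so u = -8.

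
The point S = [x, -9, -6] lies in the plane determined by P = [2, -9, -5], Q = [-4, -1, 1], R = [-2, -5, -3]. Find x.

1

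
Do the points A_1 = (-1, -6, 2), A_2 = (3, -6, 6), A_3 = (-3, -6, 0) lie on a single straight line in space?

Yes

A_1A_2 = (4, 0, 4), A_1A_3 = (-2, 0, -2).
Each component of A_1A_3 is -1/2 times the corresponding component of A_1A_2, so A_1A_3 = -1/2·A_1A_2 and the points are collinear.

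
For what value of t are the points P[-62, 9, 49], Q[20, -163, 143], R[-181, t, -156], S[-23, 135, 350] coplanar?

203

The points are coplanar iff PQ · (PR × PS) = 0.
Expanding, this is linear in t: (21016)t + (-4266248) = 0.
So t = 203.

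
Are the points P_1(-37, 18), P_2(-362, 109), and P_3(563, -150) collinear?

P_1P_2 = (-325, 91), P_1P_3 = (600, -168).
det[P_1P_2; P_1P_3] = (-325)(-168) − (91)(600) = 0.
The determinant is zero, so the points are collinear.

Yes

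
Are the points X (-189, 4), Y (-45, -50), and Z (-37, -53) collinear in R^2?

Yes

XY = (144, -54), XZ = (152, -57).
det[XY; XZ] = (144)(-57) − (-54)(152) = 0.
The determinant is zero, so the points are collinear.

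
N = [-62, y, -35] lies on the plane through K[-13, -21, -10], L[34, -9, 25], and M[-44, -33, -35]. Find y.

The plane through K, L, M has equation 120x + 90y − 192z = -1530.
Substituting N: (90)y + (-720) = -1530, so y = -9.

-9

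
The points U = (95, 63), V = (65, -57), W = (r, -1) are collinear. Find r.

79

The three points are collinear iff det[UV; UW] = 0.
This determinant is linear in r: (120)r + (-9480) = 0, so r = 79.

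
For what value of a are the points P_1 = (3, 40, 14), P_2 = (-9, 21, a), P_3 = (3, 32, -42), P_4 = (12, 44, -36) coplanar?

-15

Normal to plane P_1P_3P_4: n = (624, -504, 72); plane equation n·P = -17280.
Requiring n·P_2 = -17280: (72)a + (-16200) = -17280.
So a = -15.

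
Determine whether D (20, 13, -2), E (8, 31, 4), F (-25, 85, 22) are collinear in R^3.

DE = (-12, 18, 6), DF = (-45, 72, 24).
DE × DF = (0, 18, -54).
The cross product is nonzero, so the points do not lie on one line.

No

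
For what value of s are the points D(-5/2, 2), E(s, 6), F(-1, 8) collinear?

-3/2

Collinearity: (E − D) must be parallel to (F − D) = (3/2, 6).
Cross-multiplying the components: (s − (-5/2))·(6) = (4)·(3/2).
Solving gives s = -3/2.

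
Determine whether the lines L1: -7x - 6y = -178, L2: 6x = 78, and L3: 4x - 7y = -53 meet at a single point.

Intersecting L1 and L2: solving the 2×2 system gives (x, y) = (13, 29/2).
Substitute into L3: (4)(13) + (-7)(29/2) = -99/2.
But L3 requires -53 ≠ -99/2, so the three lines have no common point.

No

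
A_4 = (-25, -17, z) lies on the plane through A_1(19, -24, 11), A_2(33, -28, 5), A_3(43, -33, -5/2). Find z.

Coplanarity requires A_1A_2 · (A_1A_3 × A_1A_4) = 0.
A_1A_2 = (14, -4, -6), A_1A_3 = (24, -9, -27/2); the triple product is linear in z with coefficient -30 and constant term 645.
Setting it to zero: z = 43/2.

43/2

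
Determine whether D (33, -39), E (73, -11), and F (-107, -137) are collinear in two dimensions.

Yes

DE = (40, 28), DF = (-140, -98).
Twice the signed area of △DEF is (40)(-98) − (28)(-140) = 0.
The triangle is degenerate (zero area), so the points are collinear.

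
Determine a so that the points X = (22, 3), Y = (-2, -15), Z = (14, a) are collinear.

Collinearity: (Z − X) must be parallel to (Y − X) = (-24, -18).
Cross-multiplying the components: (a − 3)·(-24) = (-8)·(-18).
Solving gives a = -3.

-3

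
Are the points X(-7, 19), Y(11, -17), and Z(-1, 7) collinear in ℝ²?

Yes

XY = (18, -36), XZ = (6, -12).
det[XY; XZ] = (18)(-12) − (-36)(6) = 0.
The determinant is zero, so the points are collinear.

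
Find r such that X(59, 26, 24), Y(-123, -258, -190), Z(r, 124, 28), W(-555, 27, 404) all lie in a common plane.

235

Coplanarity ⇔ det[XY; XZ; XW] = 0.
Expanding, this is linear in r: (107706)r + (-25310910) = 0.
So r = 235.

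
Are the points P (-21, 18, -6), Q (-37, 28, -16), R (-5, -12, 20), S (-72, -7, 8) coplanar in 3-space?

No

A normal to the plane through P, Q, R is n = PQ × PR = (-40, 256, 320).
The plane has equation n·X = 3528. For S: n·S = 3648.
3648 ≠ 3528, so S is off the plane.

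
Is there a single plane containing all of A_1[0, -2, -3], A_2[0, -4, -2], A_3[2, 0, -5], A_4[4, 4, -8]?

Yes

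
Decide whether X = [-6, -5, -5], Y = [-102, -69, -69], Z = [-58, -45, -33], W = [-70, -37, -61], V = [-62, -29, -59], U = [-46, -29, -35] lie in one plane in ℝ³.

Yes

The plane through X, Y, Z has normal n = XY × XZ = (-768, 640, 512) and equation n·P = -1152.
Checking the remaining points: n·W = -1152, n·V = -1152, n·U = -1152.
All equal -1152, so all 6 points lie in one plane.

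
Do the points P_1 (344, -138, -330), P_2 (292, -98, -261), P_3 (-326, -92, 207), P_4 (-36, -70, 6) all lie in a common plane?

With P_1 as base: P_1P_2 = (-52, 40, 69), P_1P_3 = (-670, 46, 537), P_1P_4 = (-380, 68, 336).
P_1P_3 × P_1P_4 = (-21060, 21060, -28080).
P_1P_2 · (P_1P_3 × P_1P_4) = 0.
The scalar triple product vanishes, so the four points are coplanar.

Yes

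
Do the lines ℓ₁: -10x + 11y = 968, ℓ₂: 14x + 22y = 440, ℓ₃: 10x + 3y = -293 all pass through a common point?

No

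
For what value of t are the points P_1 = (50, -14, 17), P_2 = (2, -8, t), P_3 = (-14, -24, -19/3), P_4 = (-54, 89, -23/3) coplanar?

1

The points are coplanar iff P_1P_2 · (P_1P_3 × P_1P_4) = 0.
Expanding, this is linear in t: (-7632)t + (7632) = 0.
So t = 1.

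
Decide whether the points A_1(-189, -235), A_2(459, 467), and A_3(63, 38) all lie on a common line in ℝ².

Yes

A_1A_2 = (648, 702), A_1A_3 = (252, 273).
Checking proportionality: A_1A_3 = 7/18·A_1A_2, so the vectors are parallel and the points are collinear.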